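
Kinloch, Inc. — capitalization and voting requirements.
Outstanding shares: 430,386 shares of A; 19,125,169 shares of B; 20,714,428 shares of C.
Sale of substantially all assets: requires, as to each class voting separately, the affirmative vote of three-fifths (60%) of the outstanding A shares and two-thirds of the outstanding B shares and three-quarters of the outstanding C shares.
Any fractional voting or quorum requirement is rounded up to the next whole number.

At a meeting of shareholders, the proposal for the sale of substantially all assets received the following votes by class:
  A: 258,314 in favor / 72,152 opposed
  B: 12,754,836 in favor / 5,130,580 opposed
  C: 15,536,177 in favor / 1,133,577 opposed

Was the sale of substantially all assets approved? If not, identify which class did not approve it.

A: 3/5 of 430386 = 258231.60, rounded up to 258232; 258,232 required, 258,314 in favor — approved.
B: 2/3 of 19125169 = 12750112.67, rounded up to 12750113; 12,750,113 required, 12,754,836 in favor — approved.
C: 3/4 of 20714428 = 15535821; 15,535,821 required, 15,536,177 in favor — approved.

Approved — every class gave the required vote.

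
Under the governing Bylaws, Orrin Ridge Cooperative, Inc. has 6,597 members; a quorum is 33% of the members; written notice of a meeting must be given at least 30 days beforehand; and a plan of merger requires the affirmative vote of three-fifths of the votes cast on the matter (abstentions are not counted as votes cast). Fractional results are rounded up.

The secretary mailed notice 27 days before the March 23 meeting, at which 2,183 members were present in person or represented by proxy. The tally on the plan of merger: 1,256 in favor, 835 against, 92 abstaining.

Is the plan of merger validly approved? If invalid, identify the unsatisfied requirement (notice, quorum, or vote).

Invalid — notice requirement not satisfied.

Notice: 27 days given; 30 required. Not satisfied.
Quorum: 33% of 6,597 = 2,177.01, rounded up to 2,178; 2,183 present. Satisfied.
Vote: requires three-fifths of the votes cast (2,183 − 92 abstaining = 2,091); 3/5 of 2091 = 1254.60, rounded up to 1255, so 1,255 needed; 1,256 in favor. Satisfied.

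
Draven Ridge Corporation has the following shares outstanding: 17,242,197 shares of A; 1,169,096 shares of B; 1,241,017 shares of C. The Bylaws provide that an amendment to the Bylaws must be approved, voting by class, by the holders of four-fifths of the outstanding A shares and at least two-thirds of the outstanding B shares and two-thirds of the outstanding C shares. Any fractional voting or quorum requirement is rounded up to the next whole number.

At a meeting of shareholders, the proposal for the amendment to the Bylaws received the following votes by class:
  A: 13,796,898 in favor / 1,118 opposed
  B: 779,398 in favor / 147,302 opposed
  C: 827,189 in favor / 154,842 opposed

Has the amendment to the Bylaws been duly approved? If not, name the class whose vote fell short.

Not approved — the C shares did not give the required vote.

A: 4/5 of 17242197 = 13793757.60, rounded up to 13793758; 13,793,758 required, 13,796,898 in favor — approved.
B: 2/3 of 1169096 = 779397.33, rounded up to 779398; 779,398 required, 779,398 in favor — approved.
C: 2/3 of 1241017 = 827344.67, rounded up to 827345; 827,345 required, 827,189 in favor — not approved.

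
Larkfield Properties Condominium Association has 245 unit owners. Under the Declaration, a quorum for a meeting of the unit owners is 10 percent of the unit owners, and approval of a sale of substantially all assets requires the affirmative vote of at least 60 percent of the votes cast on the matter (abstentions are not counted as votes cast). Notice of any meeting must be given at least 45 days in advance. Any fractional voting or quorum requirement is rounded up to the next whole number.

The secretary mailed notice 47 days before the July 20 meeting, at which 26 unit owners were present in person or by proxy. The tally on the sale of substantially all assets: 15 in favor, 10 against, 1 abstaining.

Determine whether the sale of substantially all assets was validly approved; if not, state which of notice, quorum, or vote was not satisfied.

Valid — all requirements satisfied.

Notice: 47 days given; 45 required. Satisfied.
Quorum: 10% of 245 = 24.50, rounded up to 25; 26 present. Satisfied.
Vote: requires three-fifths of the votes cast (26 − 1 abstaining = 25); 3/5 of 25 = 15, so 15 needed; 15 in favor. Satisfied.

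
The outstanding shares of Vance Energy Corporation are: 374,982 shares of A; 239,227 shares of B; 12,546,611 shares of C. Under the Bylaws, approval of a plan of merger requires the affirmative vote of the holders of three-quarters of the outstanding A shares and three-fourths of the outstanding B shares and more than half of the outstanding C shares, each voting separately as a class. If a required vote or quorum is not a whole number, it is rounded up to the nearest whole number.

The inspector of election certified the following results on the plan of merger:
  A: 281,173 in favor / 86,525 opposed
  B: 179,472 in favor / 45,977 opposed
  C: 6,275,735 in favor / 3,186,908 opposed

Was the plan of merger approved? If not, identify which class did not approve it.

Not approved — the A shares did not give the required vote.

A: 3/4 of 374982 = 281236.50, rounded up to 281237; 281,237 required, 281,173 in favor — not approved.
B: 3/4 of 239227 = 179420.25, rounded up to 179421; 179,421 required, 179,472 in favor — approved.
C: a majority of 12546611 is 6273306; 6,273,306 required, 6,275,735 in favor — approved.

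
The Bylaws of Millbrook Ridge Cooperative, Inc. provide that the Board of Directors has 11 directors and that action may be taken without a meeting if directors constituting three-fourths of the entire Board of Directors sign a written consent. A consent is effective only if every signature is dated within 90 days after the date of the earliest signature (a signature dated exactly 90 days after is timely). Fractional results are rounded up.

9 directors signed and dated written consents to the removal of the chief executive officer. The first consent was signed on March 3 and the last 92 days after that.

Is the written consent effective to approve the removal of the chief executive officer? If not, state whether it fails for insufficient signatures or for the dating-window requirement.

Not effective — dating-window requirement not satisfied.

Signatures required: three-fourths of 11 — 3/4 of 11 = 8.25, rounded up to 9, so 9 needed; 9 signed. Sufficient.
Dating window: the latest signature is 92 days after the earliest; the limit is 90 days. Outside the window.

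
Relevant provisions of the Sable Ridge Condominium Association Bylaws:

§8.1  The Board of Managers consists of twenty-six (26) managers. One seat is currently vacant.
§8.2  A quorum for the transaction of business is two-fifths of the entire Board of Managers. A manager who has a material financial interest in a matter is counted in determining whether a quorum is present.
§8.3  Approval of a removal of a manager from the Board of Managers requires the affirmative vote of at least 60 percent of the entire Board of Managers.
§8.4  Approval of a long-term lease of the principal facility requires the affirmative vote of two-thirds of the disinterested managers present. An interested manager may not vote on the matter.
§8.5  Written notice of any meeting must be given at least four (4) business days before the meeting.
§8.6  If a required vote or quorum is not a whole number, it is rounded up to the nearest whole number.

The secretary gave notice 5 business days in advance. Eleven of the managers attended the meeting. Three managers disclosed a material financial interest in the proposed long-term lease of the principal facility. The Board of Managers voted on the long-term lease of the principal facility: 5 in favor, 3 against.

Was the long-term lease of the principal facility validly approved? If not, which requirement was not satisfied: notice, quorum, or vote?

Notice: 5 business days given; 4 required (5 ≥ 4). Satisfied.
Quorum: 11 present (interested managers count toward quorum); quorum is 11. Satisfied.
Vote: the long-term lease of the principal facility requires two-thirds of the disinterested managers present (11 − 3 = 8). 2/3 of 8 = 5.33, rounded up to 6, so 6 affirmative votes are needed; 5 voted in favor. Not satisfied.

Invalid — vote requirement not satisfied.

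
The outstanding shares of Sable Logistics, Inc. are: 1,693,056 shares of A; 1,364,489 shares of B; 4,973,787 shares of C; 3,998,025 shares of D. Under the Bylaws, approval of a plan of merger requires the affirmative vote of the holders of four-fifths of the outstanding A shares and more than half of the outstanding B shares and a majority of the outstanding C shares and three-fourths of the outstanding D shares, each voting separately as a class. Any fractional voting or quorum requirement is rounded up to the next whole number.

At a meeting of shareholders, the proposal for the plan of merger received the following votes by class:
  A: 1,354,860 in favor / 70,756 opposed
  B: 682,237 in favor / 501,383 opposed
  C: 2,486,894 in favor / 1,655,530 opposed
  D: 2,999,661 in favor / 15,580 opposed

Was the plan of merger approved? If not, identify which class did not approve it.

Not approved — the B shares did not give the required vote.

A: 4/5 of 1693056 = 1354444.80, rounded up to 1354445; 1,354,445 required, 1,354,860 in favor — approved.
B: a majority of 1364489 is 682245; 682,245 required, 682,237 in favor — not approved.
C: a majority of 4973787 is 2486894; 2,486,894 required, 2,486,894 in favor — approved.
D: 3/4 of 3998025 = 2998518.75, rounded up to 2998519; 2,998,519 required, 2,999,661 in favor — approved.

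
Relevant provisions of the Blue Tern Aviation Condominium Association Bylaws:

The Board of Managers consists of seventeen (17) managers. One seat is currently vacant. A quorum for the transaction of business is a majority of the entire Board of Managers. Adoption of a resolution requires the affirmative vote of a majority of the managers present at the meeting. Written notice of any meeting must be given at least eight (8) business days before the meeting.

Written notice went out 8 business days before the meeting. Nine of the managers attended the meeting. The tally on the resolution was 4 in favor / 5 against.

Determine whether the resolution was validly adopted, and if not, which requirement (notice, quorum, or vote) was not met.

Invalid — vote requirement not satisfied.

Notice: 8 business days given; 8 required (8 ≥ 8). Satisfied.
Quorum: 9 present; quorum is 9. Satisfied.
Vote: the resolution requires a majority of the managers present (9). A majority of 9 is 5, so 5 affirmative votes are needed; 4 voted in favor. Not satisfied.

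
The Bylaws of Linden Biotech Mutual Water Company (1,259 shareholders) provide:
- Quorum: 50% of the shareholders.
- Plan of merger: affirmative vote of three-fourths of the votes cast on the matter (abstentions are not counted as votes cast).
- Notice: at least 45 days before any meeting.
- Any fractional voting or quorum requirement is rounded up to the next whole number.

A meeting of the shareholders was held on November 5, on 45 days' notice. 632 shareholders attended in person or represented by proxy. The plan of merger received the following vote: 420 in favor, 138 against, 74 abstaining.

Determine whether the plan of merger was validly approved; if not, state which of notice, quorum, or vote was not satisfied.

Valid — all requirements satisfied.

Notice: 45 days given; 45 required. Satisfied.
Quorum: 50% of 1,259 = 629.50, rounded up to 630; 632 present. Satisfied.
Vote: requires three-fourths of the votes cast (632 − 74 abstaining = 558); 3/4 of 558 = 418.50, rounded up to 419, so 419 needed; 420 in favor. Satisfied.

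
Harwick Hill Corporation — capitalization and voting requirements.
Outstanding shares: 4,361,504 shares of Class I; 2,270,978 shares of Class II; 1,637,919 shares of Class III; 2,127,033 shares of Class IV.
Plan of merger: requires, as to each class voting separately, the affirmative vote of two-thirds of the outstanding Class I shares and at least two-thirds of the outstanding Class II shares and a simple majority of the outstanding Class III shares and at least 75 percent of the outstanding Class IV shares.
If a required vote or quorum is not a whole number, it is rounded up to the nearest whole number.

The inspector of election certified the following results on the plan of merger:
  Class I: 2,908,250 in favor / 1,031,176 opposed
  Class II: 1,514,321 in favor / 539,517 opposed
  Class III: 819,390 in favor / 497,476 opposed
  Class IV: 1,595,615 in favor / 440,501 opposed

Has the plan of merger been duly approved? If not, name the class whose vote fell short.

Approved — every class gave the required vote.

Class I: 2/3 of 4361504 = 2907669.33, rounded up to 2907670; 2,907,670 required, 2,908,250 in favor — approved.
Class II: 2/3 of 2270978 = 1513985.33, rounded up to 1513986; 1,513,986 required, 1,514,321 in favor — approved.
Class III: a majority of 1637919 is 818960; 818,960 required, 819,390 in favor — approved.
Class IV: 3/4 of 2127033 = 1595274.75, rounded up to 1595275; 1,595,275 required, 1,595,615 in favor — approved.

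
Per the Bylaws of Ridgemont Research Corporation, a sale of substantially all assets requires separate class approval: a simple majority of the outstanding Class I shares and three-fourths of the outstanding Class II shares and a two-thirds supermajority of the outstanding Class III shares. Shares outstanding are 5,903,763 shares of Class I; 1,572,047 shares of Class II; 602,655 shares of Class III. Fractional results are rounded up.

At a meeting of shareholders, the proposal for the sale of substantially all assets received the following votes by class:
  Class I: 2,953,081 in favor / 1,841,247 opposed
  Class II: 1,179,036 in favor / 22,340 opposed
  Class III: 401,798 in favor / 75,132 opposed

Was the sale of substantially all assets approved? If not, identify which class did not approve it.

Approved — every class gave the required vote.

Class I: a majority of 5903763 is 2951882; 2,951,882 required, 2,953,081 in favor — approved.
Class II: 3/4 of 1572047 = 1179035.25, rounded up to 1179036; 1,179,036 required, 1,179,036 in favor — approved.
Class III: 2/3 of 602655 = 401770; 401,770 required, 401,798 in favor — approved.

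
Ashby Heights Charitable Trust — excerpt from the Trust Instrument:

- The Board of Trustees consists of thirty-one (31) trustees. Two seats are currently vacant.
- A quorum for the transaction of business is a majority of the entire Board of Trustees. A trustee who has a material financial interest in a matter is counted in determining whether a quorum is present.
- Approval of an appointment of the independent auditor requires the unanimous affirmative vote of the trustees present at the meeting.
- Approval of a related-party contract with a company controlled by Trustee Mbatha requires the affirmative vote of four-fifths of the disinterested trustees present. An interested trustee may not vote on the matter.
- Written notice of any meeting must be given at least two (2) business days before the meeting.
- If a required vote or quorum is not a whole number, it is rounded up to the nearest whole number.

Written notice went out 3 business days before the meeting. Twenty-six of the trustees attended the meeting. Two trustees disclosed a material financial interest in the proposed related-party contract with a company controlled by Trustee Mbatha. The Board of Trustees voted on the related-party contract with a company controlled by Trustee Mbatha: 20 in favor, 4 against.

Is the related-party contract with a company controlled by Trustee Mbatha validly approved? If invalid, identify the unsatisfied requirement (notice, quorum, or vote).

Notice: 3 business days given; 2 required (3 ≥ 2). Satisfied.
Quorum: 26 present (interested trustees count toward quorum); quorum is 16. Satisfied.
Vote: the related-party contract with a company controlled by Trustee Mbatha requires four-fifths of the disinterested trustees present (26 − 2 = 24). 4/5 of 24 = 19.20, rounded up to 20, so 20 affirmative votes are needed; 20 voted in favor. Satisfied.

Valid — all requirements satisfied.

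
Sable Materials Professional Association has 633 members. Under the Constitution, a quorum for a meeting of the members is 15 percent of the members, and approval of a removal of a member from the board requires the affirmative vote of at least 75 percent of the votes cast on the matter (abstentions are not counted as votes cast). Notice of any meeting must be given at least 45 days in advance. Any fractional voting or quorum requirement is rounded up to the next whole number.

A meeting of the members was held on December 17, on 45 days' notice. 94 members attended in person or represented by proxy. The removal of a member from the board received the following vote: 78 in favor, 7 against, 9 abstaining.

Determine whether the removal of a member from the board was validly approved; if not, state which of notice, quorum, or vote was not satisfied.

Notice: 45 days given; 45 required. Satisfied.
Quorum: 15% of 633 = 94.95, rounded up to 95; 94 present. Not satisfied.
Vote: requires three-fourths of the votes cast (94 − 9 abstaining = 85); 3/4 of 85 = 63.75, rounded up to 64, so 64 needed; 78 in favor. Satisfied.

Invalid — quorum requirement not satisfied.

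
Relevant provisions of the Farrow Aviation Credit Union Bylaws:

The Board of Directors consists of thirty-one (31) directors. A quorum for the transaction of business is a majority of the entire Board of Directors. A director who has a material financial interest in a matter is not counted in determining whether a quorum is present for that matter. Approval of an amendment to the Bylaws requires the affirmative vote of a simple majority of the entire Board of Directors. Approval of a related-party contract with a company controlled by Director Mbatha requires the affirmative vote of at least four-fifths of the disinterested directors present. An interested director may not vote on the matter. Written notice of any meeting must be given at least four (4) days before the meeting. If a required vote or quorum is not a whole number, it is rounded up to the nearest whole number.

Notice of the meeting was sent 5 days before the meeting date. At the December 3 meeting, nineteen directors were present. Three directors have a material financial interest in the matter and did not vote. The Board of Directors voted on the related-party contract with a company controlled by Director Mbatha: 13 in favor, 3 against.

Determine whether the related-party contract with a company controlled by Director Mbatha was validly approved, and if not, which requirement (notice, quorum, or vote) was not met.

Valid — all requirements satisfied.

Notice: 5 days given; 4 required (5 ≥ 4). Satisfied.
Quorum: 19 present, but the 3 interested directors do not count, leaving 16. Quorum is 16. Satisfied.
Vote: the related-party contract with a company controlled by Director Mbatha requires four-fifths of the disinterested directors present (19 − 3 = 16). 4/5 of 16 = 12.80, rounded up to 13, so 13 affirmative votes are needed; 13 voted in favor. Satisfied.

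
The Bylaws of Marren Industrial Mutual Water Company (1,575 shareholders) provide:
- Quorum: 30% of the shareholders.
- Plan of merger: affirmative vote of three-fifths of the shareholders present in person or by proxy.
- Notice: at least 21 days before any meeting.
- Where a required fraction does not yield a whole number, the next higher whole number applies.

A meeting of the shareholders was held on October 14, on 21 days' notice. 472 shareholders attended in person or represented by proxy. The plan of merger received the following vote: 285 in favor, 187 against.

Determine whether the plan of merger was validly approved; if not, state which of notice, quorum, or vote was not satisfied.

Invalid — quorum requirement not satisfied.

Notice: 21 days given; 21 required. Satisfied.
Quorum: 30% of 1,575 = 472.50, rounded up to 473; 472 present. Not satisfied.
Vote: requires three-fifths of those present (472); 3/5 of 472 = 283.20, rounded up to 284, so 284 needed; 285 in favor. Satisfied.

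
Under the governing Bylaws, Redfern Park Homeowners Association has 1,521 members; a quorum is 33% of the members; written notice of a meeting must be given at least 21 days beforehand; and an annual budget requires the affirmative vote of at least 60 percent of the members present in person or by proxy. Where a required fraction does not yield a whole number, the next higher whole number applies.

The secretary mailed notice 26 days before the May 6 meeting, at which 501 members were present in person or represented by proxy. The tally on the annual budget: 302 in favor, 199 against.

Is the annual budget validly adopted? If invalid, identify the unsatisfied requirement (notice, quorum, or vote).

Notice: 26 days given; 21 required. Satisfied.
Quorum: 33% of 1,521 = 501.93, rounded up to 502; 501 present. Not satisfied.
Vote: requires three-fifths of those present (501); 3/5 of 501 = 300.60, rounded up to 301, so 301 needed; 302 in favor. Satisfied.

Invalid — quorum requirement not satisfied.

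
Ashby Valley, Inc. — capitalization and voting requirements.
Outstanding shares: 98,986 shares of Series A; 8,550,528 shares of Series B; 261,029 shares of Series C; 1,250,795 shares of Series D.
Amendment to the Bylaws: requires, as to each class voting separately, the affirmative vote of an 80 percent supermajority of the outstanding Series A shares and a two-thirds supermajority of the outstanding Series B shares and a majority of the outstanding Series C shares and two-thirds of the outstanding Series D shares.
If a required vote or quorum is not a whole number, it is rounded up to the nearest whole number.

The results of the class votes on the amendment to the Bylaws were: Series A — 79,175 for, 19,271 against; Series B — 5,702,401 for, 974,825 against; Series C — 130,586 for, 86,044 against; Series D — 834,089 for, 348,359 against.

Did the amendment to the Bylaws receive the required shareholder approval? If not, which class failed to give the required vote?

Not approved — the Series A shares did not give the required vote.

Series A: 4/5 of 98986 = 79188.80, rounded up to 79189; 79,189 required, 79,175 in favor — not approved.
Series B: 2/3 of 8550528 = 5700352; 5,700,352 required, 5,702,401 in favor — approved.
Series C: a majority of 261029 is 130515; 130,515 required, 130,586 in favor — approved.
Series D: 2/3 of 1250795 = 833863.33, rounded up to 833864; 833,864 required, 834,089 in favor — approved.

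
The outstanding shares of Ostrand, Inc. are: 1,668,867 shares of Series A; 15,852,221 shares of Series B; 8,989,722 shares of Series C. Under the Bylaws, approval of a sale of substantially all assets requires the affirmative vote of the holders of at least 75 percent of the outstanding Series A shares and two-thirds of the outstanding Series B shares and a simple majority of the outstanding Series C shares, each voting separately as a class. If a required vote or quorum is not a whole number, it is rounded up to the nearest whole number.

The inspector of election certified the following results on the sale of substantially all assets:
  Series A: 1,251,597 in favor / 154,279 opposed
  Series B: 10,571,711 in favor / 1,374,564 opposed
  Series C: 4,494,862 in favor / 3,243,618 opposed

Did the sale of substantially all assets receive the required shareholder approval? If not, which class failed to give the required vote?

Not approved — the Series A shares did not give the required vote.

Series A: 3/4 of 1668867 = 1251650.25, rounded up to 1251651; 1,251,651 required, 1,251,597 in favor — not approved.
Series B: 2/3 of 15852221 = 10568147.33, rounded up to 10568148; 10,568,148 required, 10,571,711 in favor — approved.
Series C: a majority of 8989722 is 4494862; 4,494,862 required, 4,494,862 in favor — approved.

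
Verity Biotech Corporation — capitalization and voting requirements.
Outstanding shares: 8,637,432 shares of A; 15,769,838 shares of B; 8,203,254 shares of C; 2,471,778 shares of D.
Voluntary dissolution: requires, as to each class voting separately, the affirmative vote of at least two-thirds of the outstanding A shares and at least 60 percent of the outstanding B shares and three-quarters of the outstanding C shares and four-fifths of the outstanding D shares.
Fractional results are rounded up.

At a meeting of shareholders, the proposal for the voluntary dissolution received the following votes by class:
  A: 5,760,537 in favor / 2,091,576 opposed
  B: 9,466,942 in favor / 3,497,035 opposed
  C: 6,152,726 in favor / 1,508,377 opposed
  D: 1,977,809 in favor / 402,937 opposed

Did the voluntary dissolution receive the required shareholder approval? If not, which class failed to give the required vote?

Approved — every class gave the required vote.

A: 2/3 of 8637432 = 5758288; 5,758,288 required, 5,760,537 in favor — approved.
B: 3/5 of 15769838 = 9461902.80, rounded up to 9461903; 9,461,903 required, 9,466,942 in favor — approved.
C: 3/4 of 8203254 = 6152440.50, rounded up to 6152441; 6,152,441 required, 6,152,726 in favor — approved.
D: 4/5 of 2471778 = 1977422.40, rounded up to 1977423; 1,977,423 required, 1,977,809 in favor — approved.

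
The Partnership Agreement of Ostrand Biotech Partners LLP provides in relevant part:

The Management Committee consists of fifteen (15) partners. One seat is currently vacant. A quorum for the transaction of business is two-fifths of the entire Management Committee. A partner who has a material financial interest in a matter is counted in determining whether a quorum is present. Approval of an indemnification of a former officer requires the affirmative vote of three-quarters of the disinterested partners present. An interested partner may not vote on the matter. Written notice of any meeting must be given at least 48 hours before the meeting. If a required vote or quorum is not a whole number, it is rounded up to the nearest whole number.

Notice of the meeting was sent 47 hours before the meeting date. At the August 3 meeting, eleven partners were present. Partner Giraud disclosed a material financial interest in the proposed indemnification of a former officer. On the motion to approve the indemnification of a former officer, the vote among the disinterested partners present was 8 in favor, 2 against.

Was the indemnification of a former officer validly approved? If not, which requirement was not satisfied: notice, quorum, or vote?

Notice: 47 hours given; 48 required (47 < 48). Not satisfied.
Quorum: 11 present (interested partners count toward quorum); quorum is 6. Satisfied.
Vote: the indemnification of a former officer requires three-fourths of the disinterested partners present (11 − 1 = 10). 3/4 of 10 = 7.50, rounded up to 8, so 8 affirmative votes are needed; 8 voted in favor. Satisfied.

Invalid — notice requirement not satisfied.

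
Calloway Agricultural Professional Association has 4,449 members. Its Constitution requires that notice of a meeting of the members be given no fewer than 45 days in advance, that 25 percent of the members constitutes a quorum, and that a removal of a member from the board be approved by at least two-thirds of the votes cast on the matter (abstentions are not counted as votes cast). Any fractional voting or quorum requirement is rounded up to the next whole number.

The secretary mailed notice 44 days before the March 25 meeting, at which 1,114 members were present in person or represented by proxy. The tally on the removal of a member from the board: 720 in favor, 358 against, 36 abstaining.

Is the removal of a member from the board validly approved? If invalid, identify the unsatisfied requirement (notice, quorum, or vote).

Invalid — notice requirement not satisfied.

Notice: 44 days given; 45 required. Not satisfied.
Quorum: 25% of 4,449 = 1,112.25, rounded up to 1,113; 1,114 present. Satisfied.
Vote: requires two-thirds of the votes cast (1,114 − 36 abstaining = 1,078); 2/3 of 1078 = 718.67, rounded up to 719, so 719 needed; 720 in favor. Satisfied.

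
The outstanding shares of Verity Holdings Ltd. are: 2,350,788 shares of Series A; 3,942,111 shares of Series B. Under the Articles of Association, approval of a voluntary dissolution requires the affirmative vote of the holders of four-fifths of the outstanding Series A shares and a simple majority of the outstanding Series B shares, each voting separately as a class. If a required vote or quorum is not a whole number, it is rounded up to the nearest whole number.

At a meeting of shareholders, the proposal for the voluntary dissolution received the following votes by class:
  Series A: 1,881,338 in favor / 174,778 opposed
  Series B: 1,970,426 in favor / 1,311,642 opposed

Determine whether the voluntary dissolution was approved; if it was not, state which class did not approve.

Not approved — the Series B shares did not give the required vote.

Series A: 4/5 of 2350788 = 1880630.40, rounded up to 1880631; 1,880,631 required, 1,881,338 in favor — approved.
Series B: a majority of 3942111 is 1971056; 1,971,056 required, 1,970,426 in favor — not approved.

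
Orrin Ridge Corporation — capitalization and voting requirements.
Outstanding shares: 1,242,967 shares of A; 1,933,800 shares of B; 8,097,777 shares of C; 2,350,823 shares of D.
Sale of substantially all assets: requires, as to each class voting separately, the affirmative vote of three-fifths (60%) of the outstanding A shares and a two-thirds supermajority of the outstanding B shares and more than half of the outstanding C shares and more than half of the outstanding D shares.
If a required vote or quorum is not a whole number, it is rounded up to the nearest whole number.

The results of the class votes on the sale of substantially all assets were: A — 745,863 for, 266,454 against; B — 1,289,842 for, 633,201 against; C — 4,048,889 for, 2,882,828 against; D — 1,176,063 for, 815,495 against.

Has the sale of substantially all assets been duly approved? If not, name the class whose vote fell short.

Approved — every class gave the required vote.

A: 3/5 of 1242967 = 745780.20, rounded up to 745781; 745,781 required, 745,863 in favor — approved.
B: 2/3 of 1933800 = 1289200; 1,289,200 required, 1,289,842 in favor — approved.
C: a majority of 8097777 is 4048889; 4,048,889 required, 4,048,889 in favor — approved.
D: a majority of 2350823 is 1175412; 1,175,412 required, 1,176,063 in favor — approved.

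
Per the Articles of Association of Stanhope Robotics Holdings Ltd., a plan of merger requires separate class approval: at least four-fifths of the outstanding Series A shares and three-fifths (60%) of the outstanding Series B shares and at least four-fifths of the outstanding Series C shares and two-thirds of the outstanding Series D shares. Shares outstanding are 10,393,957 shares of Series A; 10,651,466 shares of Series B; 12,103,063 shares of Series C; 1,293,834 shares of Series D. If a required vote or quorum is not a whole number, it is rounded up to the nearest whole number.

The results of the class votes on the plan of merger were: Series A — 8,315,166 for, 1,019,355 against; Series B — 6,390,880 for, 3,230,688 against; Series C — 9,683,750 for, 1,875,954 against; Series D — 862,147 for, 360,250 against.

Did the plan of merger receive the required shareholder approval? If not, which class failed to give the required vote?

Not approved — the Series D shares did not give the required vote.

Series A: 4/5 of 10393957 = 8315165.60, rounded up to 8315166; 8,315,166 required, 8,315,166 in favor — approved.
Series B: 3/5 of 10651466 = 6390879.60, rounded up to 6390880; 6,390,880 required, 6,390,880 in favor — approved.
Series C: 4/5 of 12103063 = 9682450.40, rounded up to 9682451; 9,682,451 required, 9,683,750 in favor — approved.
Series D: 2/3 of 1293834 = 862556; 862,556 required, 862,147 in favor — not approved.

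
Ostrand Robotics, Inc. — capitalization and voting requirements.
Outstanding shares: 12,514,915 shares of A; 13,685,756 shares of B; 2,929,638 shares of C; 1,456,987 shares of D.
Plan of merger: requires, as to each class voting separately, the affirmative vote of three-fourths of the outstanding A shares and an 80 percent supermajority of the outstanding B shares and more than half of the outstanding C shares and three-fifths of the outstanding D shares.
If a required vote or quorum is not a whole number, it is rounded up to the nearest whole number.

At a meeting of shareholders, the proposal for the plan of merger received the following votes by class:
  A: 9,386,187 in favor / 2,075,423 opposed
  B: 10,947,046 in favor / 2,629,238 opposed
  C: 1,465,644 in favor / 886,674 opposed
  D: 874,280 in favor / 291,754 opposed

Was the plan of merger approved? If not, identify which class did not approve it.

A: 3/4 of 12514915 = 9386186.25, rounded up to 9386187; 9,386,187 required, 9,386,187 in favor — approved.
B: 4/5 of 13685756 = 10948604.80, rounded up to 10948605; 10,948,605 required, 10,947,046 in favor — not approved.
C: a majority of 2929638 is 1464820; 1,464,820 required, 1,465,644 in favor — approved.
D: 3/5 of 1456987 = 874192.20, rounded up to 874193; 874,193 required, 874,280 in favor — approved.

Not approved — the B shares did not give the required vote.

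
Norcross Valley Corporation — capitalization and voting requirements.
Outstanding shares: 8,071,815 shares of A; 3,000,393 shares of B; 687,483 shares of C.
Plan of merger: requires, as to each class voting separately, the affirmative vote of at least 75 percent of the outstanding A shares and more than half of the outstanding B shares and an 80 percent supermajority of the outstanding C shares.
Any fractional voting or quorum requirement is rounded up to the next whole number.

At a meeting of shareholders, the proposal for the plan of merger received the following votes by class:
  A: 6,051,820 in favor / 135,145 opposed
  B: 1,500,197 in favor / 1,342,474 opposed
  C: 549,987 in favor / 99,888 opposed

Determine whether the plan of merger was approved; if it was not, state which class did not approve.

A: 3/4 of 8071815 = 6053861.25, rounded up to 6053862; 6,053,862 required, 6,051,820 in favor — not approved.
B: a majority of 3000393 is 1500197; 1,500,197 required, 1,500,197 in favor — approved.
C: 4/5 of 687483 = 549986.40, rounded up to 549987; 549,987 required, 549,987 in favor — approved.

Not approved — the A shares did not give the required vote.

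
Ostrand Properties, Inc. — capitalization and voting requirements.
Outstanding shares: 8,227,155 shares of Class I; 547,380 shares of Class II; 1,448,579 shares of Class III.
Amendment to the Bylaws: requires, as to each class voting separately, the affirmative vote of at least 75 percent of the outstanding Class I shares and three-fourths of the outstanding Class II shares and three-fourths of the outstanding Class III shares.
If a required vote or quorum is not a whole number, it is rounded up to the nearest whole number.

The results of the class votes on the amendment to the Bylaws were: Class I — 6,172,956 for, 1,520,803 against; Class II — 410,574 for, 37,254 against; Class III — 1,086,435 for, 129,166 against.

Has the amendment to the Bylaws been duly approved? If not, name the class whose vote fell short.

Approved — every class gave the required vote.

Class I: 3/4 of 8227155 = 6170366.25, rounded up to 6170367; 6,170,367 required, 6,172,956 in favor — approved.
Class II: 3/4 of 547380 = 410535; 410,535 required, 410,574 in favor — approved.
Class III: 3/4 of 1448579 = 1086434.25, rounded up to 1086435; 1,086,435 required, 1,086,435 in favor — approved.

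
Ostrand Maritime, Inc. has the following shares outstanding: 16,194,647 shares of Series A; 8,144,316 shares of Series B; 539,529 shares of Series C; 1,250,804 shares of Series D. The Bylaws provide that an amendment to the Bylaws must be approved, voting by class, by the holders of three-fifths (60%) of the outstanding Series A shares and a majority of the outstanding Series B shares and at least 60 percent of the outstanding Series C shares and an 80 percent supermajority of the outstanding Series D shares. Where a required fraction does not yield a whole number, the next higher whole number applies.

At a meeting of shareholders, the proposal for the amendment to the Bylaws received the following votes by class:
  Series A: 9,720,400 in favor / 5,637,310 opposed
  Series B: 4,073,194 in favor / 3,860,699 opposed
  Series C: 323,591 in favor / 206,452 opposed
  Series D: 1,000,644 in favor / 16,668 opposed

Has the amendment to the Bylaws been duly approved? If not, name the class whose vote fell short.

Not approved — the Series C shares did not give the required vote.

Series A: 3/5 of 16194647 = 9716788.20, rounded up to 9716789; 9,716,789 required, 9,720,400 in favor — approved.
Series B: a majority of 8144316 is 4072159; 4,072,159 required, 4,073,194 in favor — approved.
Series C: 3/5 of 539529 = 323717.40, rounded up to 323718; 323,718 required, 323,591 in favor — not approved.
Series D: 4/5 of 1250804 = 1000643.20, rounded up to 1000644; 1,000,644 required, 1,000,644 in favor — approved.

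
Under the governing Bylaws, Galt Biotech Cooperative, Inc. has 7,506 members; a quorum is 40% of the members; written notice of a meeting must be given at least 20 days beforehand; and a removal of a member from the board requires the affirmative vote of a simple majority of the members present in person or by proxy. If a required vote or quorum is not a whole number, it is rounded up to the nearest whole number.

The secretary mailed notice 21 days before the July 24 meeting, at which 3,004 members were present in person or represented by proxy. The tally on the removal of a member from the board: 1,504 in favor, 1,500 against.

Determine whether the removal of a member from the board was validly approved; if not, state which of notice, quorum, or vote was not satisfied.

Notice: 21 days given; 20 required. Satisfied.
Quorum: 40% of 7,506 = 3,002.40, rounded up to 3,003; 3,004 present. Satisfied.
Vote: requires a majority of those present (3,004); a majority of 3004 is 1503, so 1,503 needed; 1,504 in favor. Satisfied.

Valid — all requirements satisfied.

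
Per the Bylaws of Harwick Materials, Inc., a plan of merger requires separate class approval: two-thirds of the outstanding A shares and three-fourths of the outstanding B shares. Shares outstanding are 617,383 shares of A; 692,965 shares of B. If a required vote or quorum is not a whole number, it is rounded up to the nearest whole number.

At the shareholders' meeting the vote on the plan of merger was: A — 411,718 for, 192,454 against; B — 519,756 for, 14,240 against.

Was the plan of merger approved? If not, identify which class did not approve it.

A: 2/3 of 617383 = 411588.67, rounded up to 411589; 411,589 required, 411,718 in favor — approved.
B: 3/4 of 692965 = 519723.75, rounded up to 519724; 519,724 required, 519,756 in favor — approved.

Approved — every class gave the required vote.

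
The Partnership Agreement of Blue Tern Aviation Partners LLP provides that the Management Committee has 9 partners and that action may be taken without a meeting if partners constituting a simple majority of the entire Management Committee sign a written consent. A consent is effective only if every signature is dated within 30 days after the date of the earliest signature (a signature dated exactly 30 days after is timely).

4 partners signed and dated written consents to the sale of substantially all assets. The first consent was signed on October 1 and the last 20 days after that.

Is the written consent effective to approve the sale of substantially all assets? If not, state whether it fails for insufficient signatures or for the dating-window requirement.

Signatures required: a simple majority of 9 — a majority of 9 is 5, so 5 needed; 4 signed. Insufficient.
Dating window: the latest signature is 20 days after the earliest; the limit is 30 days. Within the window.

Not effective — insufficient signatures.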